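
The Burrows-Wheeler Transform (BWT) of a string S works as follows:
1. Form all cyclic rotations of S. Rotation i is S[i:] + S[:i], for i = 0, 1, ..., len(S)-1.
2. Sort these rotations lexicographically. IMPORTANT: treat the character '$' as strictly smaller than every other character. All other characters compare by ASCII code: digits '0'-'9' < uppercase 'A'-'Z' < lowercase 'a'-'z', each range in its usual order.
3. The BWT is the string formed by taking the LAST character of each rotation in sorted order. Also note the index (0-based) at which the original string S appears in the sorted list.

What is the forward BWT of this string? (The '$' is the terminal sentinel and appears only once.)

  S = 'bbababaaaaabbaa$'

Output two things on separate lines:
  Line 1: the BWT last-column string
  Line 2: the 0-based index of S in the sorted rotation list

All 16 rotations (rotation i = S[i:]+S[:i]):
  rot[0] = bbababaaaaabbaa$
  rot[1] = bababaaaaabbaa$b
  rot[2] = ababaaaaabbaa$bb
  rot[3] = babaaaaabbaa$bba
  rot[4] = abaaaaabbaa$bbab
  rot[5] = baaaaabbaa$bbaba
  rot[6] = aaaaabbaa$bbabab
  rot[7] = aaaabbaa$bbababa
  rot[8] = aaabbaa$bbababaa
  rot[9] = aabbaa$bbababaaa
  rot[10] = abbaa$bbababaaaa
  rot[11] = bbaa$bbababaaaaa
  rot[12] = baa$bbababaaaaab
  rot[13] = aa$bbababaaaaabb
  rot[14] = a$bbababaaaaabba
  rot[15] = $bbababaaaaabbaa
Sorted (with $ < everything):
  sorted[0] = $bbababaaaaabbaa  (last char: 'a')
  sorted[1] = a$bbababaaaaabba  (last char: 'a')
  sorted[2] = aa$bbababaaaaabb  (last char: 'b')
  sorted[3] = aaaaabbaa$bbabab  (last char: 'b')
  sorted[4] = aaaabbaa$bbababa  (last char: 'a')
  sorted[5] = aaabbaa$bbababaa  (last char: 'a')
  sorted[6] = aabbaa$bbababaaa  (last char: 'a')
  sorted[7] = abaaaaabbaa$bbab  (last char: 'b')
  sorted[8] = ababaaaaabbaa$bb  (last char: 'b')
  sorted[9] = abbaa$bbababaaaa  (last char: 'a')
  sorted[10] = baa$bbababaaaaab  (last char: 'b')
  sorted[11] = baaaaabbaa$bbaba  (last char: 'a')
  sorted[12] = babaaaaabbaa$bba  (last char: 'a')
  sorted[13] = bababaaaaabbaa$b  (last char: 'b')
  sorted[14] = bbaa$bbababaaaaa  (last char: 'a')
  sorted[15] = bbababaaaaabbaa$  (last char: '$')
Last column: aabbaaabbabaaba$
Original string S is at sorted index 15

Answer: aabbaaabbabaaba$
15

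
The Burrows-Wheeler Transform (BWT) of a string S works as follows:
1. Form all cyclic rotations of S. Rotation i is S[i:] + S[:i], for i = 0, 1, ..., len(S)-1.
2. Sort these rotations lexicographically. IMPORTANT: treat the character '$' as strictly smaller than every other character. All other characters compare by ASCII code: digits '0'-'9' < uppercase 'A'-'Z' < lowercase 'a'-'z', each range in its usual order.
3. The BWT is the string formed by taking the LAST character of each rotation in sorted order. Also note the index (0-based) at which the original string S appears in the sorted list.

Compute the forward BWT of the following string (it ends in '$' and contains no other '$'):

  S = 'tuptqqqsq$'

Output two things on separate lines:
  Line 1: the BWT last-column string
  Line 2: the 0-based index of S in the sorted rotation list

All 10 rotations (rotation i = S[i:]+S[:i]):
  rot[0] = tuptqqqsq$
  rot[1] = uptqqqsq$t
  rot[2] = ptqqqsq$tu
  rot[3] = tqqqsq$tup
  rot[4] = qqqsq$tupt
  rot[5] = qqsq$tuptq
  rot[6] = qsq$tuptqq
  rot[7] = sq$tuptqqq
  rot[8] = q$tuptqqqs
  rot[9] = $tuptqqqsq
Sorted (with $ < everything):
  sorted[0] = $tuptqqqsq  (last char: 'q')
  sorted[1] = ptqqqsq$tu  (last char: 'u')
  sorted[2] = q$tuptqqqs  (last char: 's')
  sorted[3] = qqqsq$tupt  (last char: 't')
  sorted[4] = qqsq$tuptq  (last char: 'q')
  sorted[5] = qsq$tuptqq  (last char: 'q')
  sorted[6] = sq$tuptqqq  (last char: 'q')
  sorted[7] = tqqqsq$tup  (last char: 'p')
  sorted[8] = tuptqqqsq$  (last char: '$')
  sorted[9] = uptqqqsq$t  (last char: 't')
Last column: qustqqqp$t
Original string S is at sorted index 8

Answer: qustqqqp$t
8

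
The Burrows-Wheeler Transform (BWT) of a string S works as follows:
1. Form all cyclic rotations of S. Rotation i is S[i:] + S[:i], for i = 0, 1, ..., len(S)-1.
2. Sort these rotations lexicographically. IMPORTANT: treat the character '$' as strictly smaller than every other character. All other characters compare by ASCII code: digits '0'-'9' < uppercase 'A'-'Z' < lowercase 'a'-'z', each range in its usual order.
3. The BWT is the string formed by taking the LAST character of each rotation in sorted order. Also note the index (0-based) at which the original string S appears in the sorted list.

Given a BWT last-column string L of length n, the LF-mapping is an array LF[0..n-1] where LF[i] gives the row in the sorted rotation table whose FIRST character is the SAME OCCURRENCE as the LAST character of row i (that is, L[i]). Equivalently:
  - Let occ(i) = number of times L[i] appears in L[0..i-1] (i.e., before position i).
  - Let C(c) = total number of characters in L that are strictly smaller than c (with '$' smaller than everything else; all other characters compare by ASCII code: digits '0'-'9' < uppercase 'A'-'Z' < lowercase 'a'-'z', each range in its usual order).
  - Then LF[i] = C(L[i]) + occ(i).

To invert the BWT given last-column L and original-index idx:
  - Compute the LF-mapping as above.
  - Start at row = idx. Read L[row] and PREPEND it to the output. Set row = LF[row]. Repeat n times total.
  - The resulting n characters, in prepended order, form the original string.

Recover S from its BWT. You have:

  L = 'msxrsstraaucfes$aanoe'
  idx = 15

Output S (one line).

LF mapping: 9 14 20 12 15 16 18 13 1 2 19 5 8 6 17 0 3 4 10 11 7
Walk LF starting at row 15, prepending L[row]:
  step 1: row=15, L[15]='$', prepend. Next row=LF[15]=0
  step 2: row=0, L[0]='m', prepend. Next row=LF[0]=9
  step 3: row=9, L[9]='a', prepend. Next row=LF[9]=2
  step 4: row=2, L[2]='x', prepend. Next row=LF[2]=20
  step 5: row=20, L[20]='e', prepend. Next row=LF[20]=7
  step 6: row=7, L[7]='r', prepend. Next row=LF[7]=13
  step 7: row=13, L[13]='e', prepend. Next row=LF[13]=6
  step 8: row=6, L[6]='t', prepend. Next row=LF[6]=18
  step 9: row=18, L[18]='n', prepend. Next row=LF[18]=10
  step 10: row=10, L[10]='u', prepend. Next row=LF[10]=19
  step 11: row=19, L[19]='o', prepend. Next row=LF[19]=11
  step 12: row=11, L[11]='c', prepend. Next row=LF[11]=5
  step 13: row=5, L[5]='s', prepend. Next row=LF[5]=16
  step 14: row=16, L[16]='a', prepend. Next row=LF[16]=3
  step 15: row=3, L[3]='r', prepend. Next row=LF[3]=12
  step 16: row=12, L[12]='f', prepend. Next row=LF[12]=8
  step 17: row=8, L[8]='a', prepend. Next row=LF[8]=1
  step 18: row=1, L[1]='s', prepend. Next row=LF[1]=14
  step 19: row=14, L[14]='s', prepend. Next row=LF[14]=17
  step 20: row=17, L[17]='a', prepend. Next row=LF[17]=4
  step 21: row=4, L[4]='s', prepend. Next row=LF[4]=15
Reversed output: sassafrascounterexam$

Answer: sassafrascounterexam$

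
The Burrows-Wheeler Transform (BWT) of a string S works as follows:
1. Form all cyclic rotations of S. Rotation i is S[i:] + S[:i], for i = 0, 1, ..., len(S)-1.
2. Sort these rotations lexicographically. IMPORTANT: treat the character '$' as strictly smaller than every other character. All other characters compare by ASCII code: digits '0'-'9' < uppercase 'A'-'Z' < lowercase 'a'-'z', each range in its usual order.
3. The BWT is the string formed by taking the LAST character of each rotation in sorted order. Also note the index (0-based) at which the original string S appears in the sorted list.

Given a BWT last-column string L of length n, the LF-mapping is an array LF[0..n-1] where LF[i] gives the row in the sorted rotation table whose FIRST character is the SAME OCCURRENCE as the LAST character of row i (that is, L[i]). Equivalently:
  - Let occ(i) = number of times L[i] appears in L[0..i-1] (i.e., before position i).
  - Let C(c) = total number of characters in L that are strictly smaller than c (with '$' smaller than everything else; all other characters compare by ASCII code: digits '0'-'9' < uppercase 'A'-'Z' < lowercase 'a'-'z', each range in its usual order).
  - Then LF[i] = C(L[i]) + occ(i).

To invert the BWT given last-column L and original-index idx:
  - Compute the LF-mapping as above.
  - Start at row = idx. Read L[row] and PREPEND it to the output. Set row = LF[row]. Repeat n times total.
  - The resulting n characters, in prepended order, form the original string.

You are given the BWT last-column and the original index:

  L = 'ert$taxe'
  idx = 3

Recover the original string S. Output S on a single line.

LF mapping: 2 4 5 0 6 1 7 3
Walk LF starting at row 3, prepending L[row]:
  step 1: row=3, L[3]='$', prepend. Next row=LF[3]=0
  step 2: row=0, L[0]='e', prepend. Next row=LF[0]=2
  step 3: row=2, L[2]='t', prepend. Next row=LF[2]=5
  step 4: row=5, L[5]='a', prepend. Next row=LF[5]=1
  step 5: row=1, L[1]='r', prepend. Next row=LF[1]=4
  step 6: row=4, L[4]='t', prepend. Next row=LF[4]=6
  step 7: row=6, L[6]='x', prepend. Next row=LF[6]=7
  step 8: row=7, L[7]='e', prepend. Next row=LF[7]=3
Reversed output: extrate$

Answer: extrate$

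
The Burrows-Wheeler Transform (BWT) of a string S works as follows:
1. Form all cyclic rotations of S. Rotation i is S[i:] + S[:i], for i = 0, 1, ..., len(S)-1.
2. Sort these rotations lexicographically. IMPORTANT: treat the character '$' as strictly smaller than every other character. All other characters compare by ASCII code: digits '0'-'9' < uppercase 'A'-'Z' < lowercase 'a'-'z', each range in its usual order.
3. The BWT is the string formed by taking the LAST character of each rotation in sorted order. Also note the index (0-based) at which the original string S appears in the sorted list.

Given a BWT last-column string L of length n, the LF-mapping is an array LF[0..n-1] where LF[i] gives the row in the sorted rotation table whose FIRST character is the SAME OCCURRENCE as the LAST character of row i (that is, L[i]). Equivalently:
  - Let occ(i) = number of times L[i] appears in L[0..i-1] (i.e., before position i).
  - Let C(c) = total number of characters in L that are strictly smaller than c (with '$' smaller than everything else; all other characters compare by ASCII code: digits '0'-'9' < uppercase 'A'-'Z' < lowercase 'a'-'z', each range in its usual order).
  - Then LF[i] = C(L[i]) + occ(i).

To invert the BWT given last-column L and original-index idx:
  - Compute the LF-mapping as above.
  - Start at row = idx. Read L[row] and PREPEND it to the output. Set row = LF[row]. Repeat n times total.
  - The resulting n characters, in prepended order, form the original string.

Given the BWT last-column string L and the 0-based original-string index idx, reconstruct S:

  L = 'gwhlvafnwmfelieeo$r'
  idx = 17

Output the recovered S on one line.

Answer: waffleoverwhelming$

Derivation:
LF mapping: 7 17 8 10 16 1 5 13 18 12 6 2 11 9 3 4 14 0 15
Walk LF starting at row 17, prepending L[row]:
  step 1: row=17, L[17]='$', prepend. Next row=LF[17]=0
  step 2: row=0, L[0]='g', prepend. Next row=LF[0]=7
  step 3: row=7, L[7]='n', prepend. Next row=LF[7]=13
  step 4: row=13, L[13]='i', prepend. Next row=LF[13]=9
  step 5: row=9, L[9]='m', prepend. Next row=LF[9]=12
  step 6: row=12, L[12]='l', prepend. Next row=LF[12]=11
  step 7: row=11, L[11]='e', prepend. Next row=LF[11]=2
  step 8: row=2, L[2]='h', prepend. Next row=LF[2]=8
  step 9: row=8, L[8]='w', prepend. Next row=LF[8]=18
  step 10: row=18, L[18]='r', prepend. Next row=LF[18]=15
  step 11: row=15, L[15]='e', prepend. Next row=LF[15]=4
  step 12: row=4, L[4]='v', prepend. Next row=LF[4]=16
  step 13: row=16, L[16]='o', prepend. Next row=LF[16]=14
  step 14: row=14, L[14]='e', prepend. Next row=LF[14]=3
  step 15: row=3, L[3]='l', prepend. Next row=LF[3]=10
  step 16: row=10, L[10]='f', prepend. Next row=LF[10]=6
  step 17: row=6, L[6]='f', prepend. Next row=LF[6]=5
  step 18: row=5, L[5]='a', prepend. Next row=LF[5]=1
  step 19: row=1, L[1]='w', prepend. Next row=LF[1]=17
Reversed output: waffleoverwhelming$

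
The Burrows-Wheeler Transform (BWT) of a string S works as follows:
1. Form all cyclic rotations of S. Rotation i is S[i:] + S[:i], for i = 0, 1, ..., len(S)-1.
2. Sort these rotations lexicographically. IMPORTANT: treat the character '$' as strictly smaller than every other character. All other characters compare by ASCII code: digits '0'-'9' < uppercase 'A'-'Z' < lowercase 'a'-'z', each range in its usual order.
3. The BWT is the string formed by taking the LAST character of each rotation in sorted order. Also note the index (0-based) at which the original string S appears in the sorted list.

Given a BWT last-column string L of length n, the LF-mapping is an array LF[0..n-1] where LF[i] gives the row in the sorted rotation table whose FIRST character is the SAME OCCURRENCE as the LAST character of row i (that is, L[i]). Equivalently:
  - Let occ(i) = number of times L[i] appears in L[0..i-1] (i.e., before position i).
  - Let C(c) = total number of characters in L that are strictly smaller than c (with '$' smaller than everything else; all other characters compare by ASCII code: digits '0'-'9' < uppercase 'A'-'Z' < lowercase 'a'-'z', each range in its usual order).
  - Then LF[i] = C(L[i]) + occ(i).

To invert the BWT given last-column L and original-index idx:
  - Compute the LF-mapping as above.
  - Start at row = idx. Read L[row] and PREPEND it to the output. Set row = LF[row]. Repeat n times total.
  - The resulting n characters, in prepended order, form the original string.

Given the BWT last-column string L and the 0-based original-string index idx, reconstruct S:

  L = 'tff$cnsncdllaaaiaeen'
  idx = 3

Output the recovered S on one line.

Answer: alfalfaincandescent$

Derivation:
LF mapping: 19 10 11 0 5 15 18 16 6 7 13 14 1 2 3 12 4 8 9 17
Walk LF starting at row 3, prepending L[row]:
  step 1: row=3, L[3]='$', prepend. Next row=LF[3]=0
  step 2: row=0, L[0]='t', prepend. Next row=LF[0]=19
  step 3: row=19, L[19]='n', prepend. Next row=LF[19]=17
  step 4: row=17, L[17]='e', prepend. Next row=LF[17]=8
  step 5: row=8, L[8]='c', prepend. Next row=LF[8]=6
  step 6: row=6, L[6]='s', prepend. Next row=LF[6]=18
  step 7: row=18, L[18]='e', prepend. Next row=LF[18]=9
  step 8: row=9, L[9]='d', prepend. Next row=LF[9]=7
  step 9: row=7, L[7]='n', prepend. Next row=LF[7]=16
  step 10: row=16, L[16]='a', prepend. Next row=LF[16]=4
  step 11: row=4, L[4]='c', prepend. Next row=LF[4]=5
  step 12: row=5, L[5]='n', prepend. Next row=LF[5]=15
  step 13: row=15, L[15]='i', prepend. Next row=LF[15]=12
  step 14: row=12, L[12]='a', prepend. Next row=LF[12]=1
  step 15: row=1, L[1]='f', prepend. Next row=LF[1]=10
  step 16: row=10, L[10]='l', prepend. Next row=LF[10]=13
  step 17: row=13, L[13]='a', prepend. Next row=LF[13]=2
  step 18: row=2, L[2]='f', prepend. Next row=LF[2]=11
  step 19: row=11, L[11]='l', prepend. Next row=LF[11]=14
  step 20: row=14, L[14]='a', prepend. Next row=LF[14]=3
Reversed output: alfalfaincandescent$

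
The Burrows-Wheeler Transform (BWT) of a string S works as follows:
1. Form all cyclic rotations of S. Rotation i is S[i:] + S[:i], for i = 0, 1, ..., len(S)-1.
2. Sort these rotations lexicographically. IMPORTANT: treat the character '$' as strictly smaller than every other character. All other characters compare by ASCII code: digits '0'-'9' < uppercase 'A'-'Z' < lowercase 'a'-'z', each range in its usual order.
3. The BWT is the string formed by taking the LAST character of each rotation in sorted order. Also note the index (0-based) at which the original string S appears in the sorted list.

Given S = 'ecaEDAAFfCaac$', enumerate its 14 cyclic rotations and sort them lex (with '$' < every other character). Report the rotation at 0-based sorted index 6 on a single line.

Answer: FfCaac$ecaEDAA

Derivation:
All 14 rotations (rotation i = S[i:]+S[:i]):
  rot[0] = ecaEDAAFfCaac$
  rot[1] = caEDAAFfCaac$e
  rot[2] = aEDAAFfCaac$ec
  rot[3] = EDAAFfCaac$eca
  rot[4] = DAAFfCaac$ecaE
  rot[5] = AAFfCaac$ecaED
  rot[6] = AFfCaac$ecaEDA
  rot[7] = FfCaac$ecaEDAA
  rot[8] = fCaac$ecaEDAAF
  rot[9] = Caac$ecaEDAAFf
  rot[10] = aac$ecaEDAAFfC
  rot[11] = ac$ecaEDAAFfCa
  rot[12] = c$ecaEDAAFfCaa
  rot[13] = $ecaEDAAFfCaac
Sorted (with $ < everything):
  sorted[0] = $ecaEDAAFfCaac
  sorted[1] = AAFfCaac$ecaED
  sorted[2] = AFfCaac$ecaEDA
  sorted[3] = Caac$ecaEDAAFf
  sorted[4] = DAAFfCaac$ecaE
  sorted[5] = EDAAFfCaac$eca
  sorted[6] = FfCaac$ecaEDAA
  sorted[7] = aEDAAFfCaac$ec
  sorted[8] = aac$ecaEDAAFfC
  sorted[9] = ac$ecaEDAAFfCa
  sorted[10] = c$ecaEDAAFfCaa
  sorted[11] = caEDAAFfCaac$e
  sorted[12] = ecaEDAAFfCaac$
  sorted[13] = fCaac$ecaEDAAF
sorted[6] = FfCaac$ecaEDAA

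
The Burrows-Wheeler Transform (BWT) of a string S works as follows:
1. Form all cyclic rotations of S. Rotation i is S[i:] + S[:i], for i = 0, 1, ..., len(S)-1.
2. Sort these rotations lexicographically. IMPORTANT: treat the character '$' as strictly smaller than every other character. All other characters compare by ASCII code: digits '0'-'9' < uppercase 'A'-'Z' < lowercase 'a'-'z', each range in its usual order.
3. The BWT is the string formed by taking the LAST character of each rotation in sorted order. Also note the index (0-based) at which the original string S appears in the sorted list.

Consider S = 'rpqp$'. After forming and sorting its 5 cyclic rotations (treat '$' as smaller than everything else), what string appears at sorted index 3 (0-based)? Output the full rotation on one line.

All 5 rotations (rotation i = S[i:]+S[:i]):
  rot[0] = rpqp$
  rot[1] = pqp$r
  rot[2] = qp$rp
  rot[3] = p$rpq
  rot[4] = $rpqp
Sorted (with $ < everything):
  sorted[0] = $rpqp
  sorted[1] = p$rpq
  sorted[2] = pqp$r
  sorted[3] = qp$rp
  sorted[4] = rpqp$
sorted[3] = qp$rp

Answer: qp$rp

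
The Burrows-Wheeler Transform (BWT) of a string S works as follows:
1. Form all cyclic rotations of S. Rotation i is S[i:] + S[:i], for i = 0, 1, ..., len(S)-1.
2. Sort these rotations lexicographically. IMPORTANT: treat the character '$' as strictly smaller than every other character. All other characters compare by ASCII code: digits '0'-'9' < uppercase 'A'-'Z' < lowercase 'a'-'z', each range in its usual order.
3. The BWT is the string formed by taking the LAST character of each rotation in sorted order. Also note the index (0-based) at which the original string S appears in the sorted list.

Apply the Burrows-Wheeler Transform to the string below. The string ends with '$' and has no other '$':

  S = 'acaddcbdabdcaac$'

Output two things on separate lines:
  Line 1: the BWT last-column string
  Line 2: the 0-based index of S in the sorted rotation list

All 16 rotations (rotation i = S[i:]+S[:i]):
  rot[0] = acaddcbdabdcaac$
  rot[1] = caddcbdabdcaac$a
  rot[2] = addcbdabdcaac$ac
  rot[3] = ddcbdabdcaac$aca
  rot[4] = dcbdabdcaac$acad
  rot[5] = cbdabdcaac$acadd
  rot[6] = bdabdcaac$acaddc
  rot[7] = dabdcaac$acaddcb
  rot[8] = abdcaac$acaddcbd
  rot[9] = bdcaac$acaddcbda
  rot[10] = dcaac$acaddcbdab
  rot[11] = caac$acaddcbdabd
  rot[12] = aac$acaddcbdabdc
  rot[13] = ac$acaddcbdabdca
  rot[14] = c$acaddcbdabdcaa
  rot[15] = $acaddcbdabdcaac
Sorted (with $ < everything):
  sorted[0] = $acaddcbdabdcaac  (last char: 'c')
  sorted[1] = aac$acaddcbdabdc  (last char: 'c')
  sorted[2] = abdcaac$acaddcbd  (last char: 'd')
  sorted[3] = ac$acaddcbdabdca  (last char: 'a')
  sorted[4] = acaddcbdabdcaac$  (last char: '$')
  sorted[5] = addcbdabdcaac$ac  (last char: 'c')
  sorted[6] = bdabdcaac$acaddc  (last char: 'c')
  sorted[7] = bdcaac$acaddcbda  (last char: 'a')
  sorted[8] = c$acaddcbdabdcaa  (last char: 'a')
  sorted[9] = caac$acaddcbdabd  (last char: 'd')
  sorted[10] = caddcbdabdcaac$a  (last char: 'a')
  sorted[11] = cbdabdcaac$acadd  (last char: 'd')
  sorted[12] = dabdcaac$acaddcb  (last char: 'b')
  sorted[13] = dcaac$acaddcbdab  (last char: 'b')
  sorted[14] = dcbdabdcaac$acad  (last char: 'd')
  sorted[15] = ddcbdabdcaac$aca  (last char: 'a')
Last column: ccda$ccaadadbbda
Original string S is at sorted index 4

Answer: ccda$ccaadadbbda
4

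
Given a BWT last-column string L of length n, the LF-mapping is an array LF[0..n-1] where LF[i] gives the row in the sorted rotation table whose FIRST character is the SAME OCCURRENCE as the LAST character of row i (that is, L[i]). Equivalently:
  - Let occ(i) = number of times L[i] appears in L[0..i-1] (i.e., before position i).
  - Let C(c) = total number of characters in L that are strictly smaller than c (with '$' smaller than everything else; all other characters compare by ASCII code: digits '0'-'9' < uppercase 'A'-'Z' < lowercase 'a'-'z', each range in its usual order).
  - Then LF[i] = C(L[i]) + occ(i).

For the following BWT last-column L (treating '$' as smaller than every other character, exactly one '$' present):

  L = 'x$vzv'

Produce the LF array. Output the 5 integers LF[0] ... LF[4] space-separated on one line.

Char counts: '$':1, 'v':2, 'x':1, 'z':1
C (first-col start): C('$')=0, C('v')=1, C('x')=3, C('z')=4
L[0]='x': occ=0, LF[0]=C('x')+0=3+0=3
L[1]='$': occ=0, LF[1]=C('$')+0=0+0=0
L[2]='v': occ=0, LF[2]=C('v')+0=1+0=1
L[3]='z': occ=0, LF[3]=C('z')+0=4+0=4
L[4]='v': occ=1, LF[4]=C('v')+1=1+1=2

Answer: 3 0 1 4 2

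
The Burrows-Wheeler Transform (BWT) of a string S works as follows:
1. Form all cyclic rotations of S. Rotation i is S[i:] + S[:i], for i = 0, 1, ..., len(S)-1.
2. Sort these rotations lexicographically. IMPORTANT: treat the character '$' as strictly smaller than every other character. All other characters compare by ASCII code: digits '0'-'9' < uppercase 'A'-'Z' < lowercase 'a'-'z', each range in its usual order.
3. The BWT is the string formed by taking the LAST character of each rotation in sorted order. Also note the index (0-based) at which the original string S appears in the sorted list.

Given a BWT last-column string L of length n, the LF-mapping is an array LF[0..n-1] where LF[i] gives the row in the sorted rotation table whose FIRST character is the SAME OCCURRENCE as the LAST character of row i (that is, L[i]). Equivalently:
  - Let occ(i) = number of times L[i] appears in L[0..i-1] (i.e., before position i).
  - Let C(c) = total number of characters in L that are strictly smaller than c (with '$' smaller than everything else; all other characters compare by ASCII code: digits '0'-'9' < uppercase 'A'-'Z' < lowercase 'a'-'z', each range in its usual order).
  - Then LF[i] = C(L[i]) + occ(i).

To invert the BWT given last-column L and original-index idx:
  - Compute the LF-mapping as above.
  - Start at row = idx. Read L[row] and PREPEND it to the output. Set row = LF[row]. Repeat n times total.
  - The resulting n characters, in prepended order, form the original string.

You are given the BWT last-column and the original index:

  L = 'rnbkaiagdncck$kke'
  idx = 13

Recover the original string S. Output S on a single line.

LF mapping: 16 14 3 10 1 9 2 8 6 15 4 5 11 0 12 13 7
Walk LF starting at row 13, prepending L[row]:
  step 1: row=13, L[13]='$', prepend. Next row=LF[13]=0
  step 2: row=0, L[0]='r', prepend. Next row=LF[0]=16
  step 3: row=16, L[16]='e', prepend. Next row=LF[16]=7
  step 4: row=7, L[7]='g', prepend. Next row=LF[7]=8
  step 5: row=8, L[8]='d', prepend. Next row=LF[8]=6
  step 6: row=6, L[6]='a', prepend. Next row=LF[6]=2
  step 7: row=2, L[2]='b', prepend. Next row=LF[2]=3
  step 8: row=3, L[3]='k', prepend. Next row=LF[3]=10
  step 9: row=10, L[10]='c', prepend. Next row=LF[10]=4
  step 10: row=4, L[4]='a', prepend. Next row=LF[4]=1
  step 11: row=1, L[1]='n', prepend. Next row=LF[1]=14
  step 12: row=14, L[14]='k', prepend. Next row=LF[14]=12
  step 13: row=12, L[12]='k', prepend. Next row=LF[12]=11
  step 14: row=11, L[11]='c', prepend. Next row=LF[11]=5
  step 15: row=5, L[5]='i', prepend. Next row=LF[5]=9
  step 16: row=9, L[9]='n', prepend. Next row=LF[9]=15
  step 17: row=15, L[15]='k', prepend. Next row=LF[15]=13
Reversed output: knickknackbadger$

Answer: knickknackbadger$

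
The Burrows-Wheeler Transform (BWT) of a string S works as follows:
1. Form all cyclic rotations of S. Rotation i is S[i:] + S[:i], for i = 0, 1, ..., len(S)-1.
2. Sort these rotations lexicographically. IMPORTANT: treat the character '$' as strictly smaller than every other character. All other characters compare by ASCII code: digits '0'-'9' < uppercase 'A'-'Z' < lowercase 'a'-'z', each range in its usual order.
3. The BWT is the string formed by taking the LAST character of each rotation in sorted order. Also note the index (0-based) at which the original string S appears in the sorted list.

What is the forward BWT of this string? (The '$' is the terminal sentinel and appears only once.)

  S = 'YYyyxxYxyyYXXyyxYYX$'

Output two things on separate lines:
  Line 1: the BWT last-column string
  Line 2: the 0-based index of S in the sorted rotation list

All 20 rotations (rotation i = S[i:]+S[:i]):
  rot[0] = YYyyxxYxyyYXXyyxYYX$
  rot[1] = YyyxxYxyyYXXyyxYYX$Y
  rot[2] = yyxxYxyyYXXyyxYYX$YY
  rot[3] = yxxYxyyYXXyyxYYX$YYy
  rot[4] = xxYxyyYXXyyxYYX$YYyy
  rot[5] = xYxyyYXXyyxYYX$YYyyx
  rot[6] = YxyyYXXyyxYYX$YYyyxx
  rot[7] = xyyYXXyyxYYX$YYyyxxY
  rot[8] = yyYXXyyxYYX$YYyyxxYx
  rot[9] = yYXXyyxYYX$YYyyxxYxy
  rot[10] = YXXyyxYYX$YYyyxxYxyy
  rot[11] = XXyyxYYX$YYyyxxYxyyY
  rot[12] = XyyxYYX$YYyyxxYxyyYX
  rot[13] = yyxYYX$YYyyxxYxyyYXX
  rot[14] = yxYYX$YYyyxxYxyyYXXy
  rot[15] = xYYX$YYyyxxYxyyYXXyy
  rot[16] = YYX$YYyyxxYxyyYXXyyx
  rot[17] = YX$YYyyxxYxyyYXXyyxY
  rot[18] = X$YYyyxxYxyyYXXyyxYY
  rot[19] = $YYyyxxYxyyYXXyyxYYX
Sorted (with $ < everything):
  sorted[0] = $YYyyxxYxyyYXXyyxYYX  (last char: 'X')
  sorted[1] = X$YYyyxxYxyyYXXyyxYY  (last char: 'Y')
  sorted[2] = XXyyxYYX$YYyyxxYxyyY  (last char: 'Y')
  sorted[3] = XyyxYYX$YYyyxxYxyyYX  (last char: 'X')
  sorted[4] = YX$YYyyxxYxyyYXXyyxY  (last char: 'Y')
  sorted[5] = YXXyyxYYX$YYyyxxYxyy  (last char: 'y')
  sorted[6] = YYX$YYyyxxYxyyYXXyyx  (last char: 'x')
  sorted[7] = YYyyxxYxyyYXXyyxYYX$  (last char: '$')
  sorted[8] = YxyyYXXyyxYYX$YYyyxx  (last char: 'x')
  sorted[9] = YyyxxYxyyYXXyyxYYX$Y  (last char: 'Y')
  sorted[10] = xYYX$YYyyxxYxyyYXXyy  (last char: 'y')
  sorted[11] = xYxyyYXXyyxYYX$YYyyx  (last char: 'x')
  sorted[12] = xxYxyyYXXyyxYYX$YYyy  (last char: 'y')
  sorted[13] = xyyYXXyyxYYX$YYyyxxY  (last char: 'Y')
  sorted[14] = yYXXyyxYYX$YYyyxxYxy  (last char: 'y')
  sorted[15] = yxYYX$YYyyxxYxyyYXXy  (last char: 'y')
  sorted[16] = yxxYxyyYXXyyxYYX$YYy  (last char: 'y')
  sorted[17] = yyYXXyyxYYX$YYyyxxYx  (last char: 'x')
  sorted[18] = yyxYYX$YYyyxxYxyyYXX  (last char: 'X')
  sorted[19] = yyxxYxyyYXXyyxYYX$YY  (last char: 'Y')
Last column: XYYXYyx$xYyxyYyyyxXY
Original string S is at sorted index 7

Answer: XYYXYyx$xYyxyYyyyxXY
7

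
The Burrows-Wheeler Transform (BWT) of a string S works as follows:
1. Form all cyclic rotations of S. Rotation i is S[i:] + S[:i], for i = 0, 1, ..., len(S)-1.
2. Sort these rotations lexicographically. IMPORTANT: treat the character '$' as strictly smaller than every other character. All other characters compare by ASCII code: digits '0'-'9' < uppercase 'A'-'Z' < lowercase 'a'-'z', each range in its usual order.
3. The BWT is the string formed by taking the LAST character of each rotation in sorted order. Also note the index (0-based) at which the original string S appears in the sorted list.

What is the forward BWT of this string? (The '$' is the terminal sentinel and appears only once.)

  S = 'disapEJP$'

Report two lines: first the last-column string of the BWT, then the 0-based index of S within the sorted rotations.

All 9 rotations (rotation i = S[i:]+S[:i]):
  rot[0] = disapEJP$
  rot[1] = isapEJP$d
  rot[2] = sapEJP$di
  rot[3] = apEJP$dis
  rot[4] = pEJP$disa
  rot[5] = EJP$disap
  rot[6] = JP$disapE
  rot[7] = P$disapEJ
  rot[8] = $disapEJP
Sorted (with $ < everything):
  sorted[0] = $disapEJP  (last char: 'P')
  sorted[1] = EJP$disap  (last char: 'p')
  sorted[2] = JP$disapE  (last char: 'E')
  sorted[3] = P$disapEJ  (last char: 'J')
  sorted[4] = apEJP$dis  (last char: 's')
  sorted[5] = disapEJP$  (last char: '$')
  sorted[6] = isapEJP$d  (last char: 'd')
  sorted[7] = pEJP$disa  (last char: 'a')
  sorted[8] = sapEJP$di  (last char: 'i')
Last column: PpEJs$dai
Original string S is at sorted index 5

Answer: PpEJs$dai
5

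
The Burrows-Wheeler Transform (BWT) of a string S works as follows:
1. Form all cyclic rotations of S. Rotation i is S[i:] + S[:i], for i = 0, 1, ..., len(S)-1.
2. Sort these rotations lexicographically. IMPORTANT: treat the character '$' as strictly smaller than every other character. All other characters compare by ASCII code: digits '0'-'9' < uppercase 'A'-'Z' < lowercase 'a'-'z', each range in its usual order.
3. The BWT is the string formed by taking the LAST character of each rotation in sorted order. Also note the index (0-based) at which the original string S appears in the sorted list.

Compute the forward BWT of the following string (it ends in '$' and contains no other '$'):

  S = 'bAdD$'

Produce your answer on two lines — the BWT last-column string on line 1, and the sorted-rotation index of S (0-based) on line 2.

Answer: Dbd$A
3

Derivation:
All 5 rotations (rotation i = S[i:]+S[:i]):
  rot[0] = bAdD$
  rot[1] = AdD$b
  rot[2] = dD$bA
  rot[3] = D$bAd
  rot[4] = $bAdD
Sorted (with $ < everything):
  sorted[0] = $bAdD  (last char: 'D')
  sorted[1] = AdD$b  (last char: 'b')
  sorted[2] = D$bAd  (last char: 'd')
  sorted[3] = bAdD$  (last char: '$')
  sorted[4] = dD$bA  (last char: 'A')
Last column: Dbd$A
Original string S is at sorted index 3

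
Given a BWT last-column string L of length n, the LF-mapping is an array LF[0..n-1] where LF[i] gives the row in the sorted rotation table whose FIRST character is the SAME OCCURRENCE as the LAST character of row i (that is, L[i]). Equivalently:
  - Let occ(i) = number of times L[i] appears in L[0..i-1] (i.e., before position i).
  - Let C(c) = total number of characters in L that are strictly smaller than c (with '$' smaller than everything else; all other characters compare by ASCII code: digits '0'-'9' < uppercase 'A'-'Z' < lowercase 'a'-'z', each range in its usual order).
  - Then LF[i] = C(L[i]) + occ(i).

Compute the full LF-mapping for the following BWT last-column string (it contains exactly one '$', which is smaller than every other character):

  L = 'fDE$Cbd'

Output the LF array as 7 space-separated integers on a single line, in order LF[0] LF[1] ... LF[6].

Char counts: '$':1, 'C':1, 'D':1, 'E':1, 'b':1, 'd':1, 'f':1
C (first-col start): C('$')=0, C('C')=1, C('D')=2, C('E')=3, C('b')=4, C('d')=5, C('f')=6
L[0]='f': occ=0, LF[0]=C('f')+0=6+0=6
L[1]='D': occ=0, LF[1]=C('D')+0=2+0=2
L[2]='E': occ=0, LF[2]=C('E')+0=3+0=3
L[3]='$': occ=0, LF[3]=C('$')+0=0+0=0
L[4]='C': occ=0, LF[4]=C('C')+0=1+0=1
L[5]='b': occ=0, LF[5]=C('b')+0=4+0=4
L[6]='d': occ=0, LF[6]=C('d')+0=5+0=5

Answer: 6 2 3 0 1 4 5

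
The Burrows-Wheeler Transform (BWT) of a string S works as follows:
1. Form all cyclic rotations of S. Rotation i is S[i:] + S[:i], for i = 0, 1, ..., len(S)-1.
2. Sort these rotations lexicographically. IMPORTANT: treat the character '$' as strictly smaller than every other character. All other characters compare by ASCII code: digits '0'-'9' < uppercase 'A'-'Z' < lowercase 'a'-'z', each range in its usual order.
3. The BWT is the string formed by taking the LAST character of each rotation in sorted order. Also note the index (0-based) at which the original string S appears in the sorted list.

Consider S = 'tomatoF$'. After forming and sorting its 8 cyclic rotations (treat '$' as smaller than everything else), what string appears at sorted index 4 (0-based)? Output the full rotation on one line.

All 8 rotations (rotation i = S[i:]+S[:i]):
  rot[0] = tomatoF$
  rot[1] = omatoF$t
  rot[2] = matoF$to
  rot[3] = atoF$tom
  rot[4] = toF$toma
  rot[5] = oF$tomat
  rot[6] = F$tomato
  rot[7] = $tomatoF
Sorted (with $ < everything):
  sorted[0] = $tomatoF
  sorted[1] = F$tomato
  sorted[2] = atoF$tom
  sorted[3] = matoF$to
  sorted[4] = oF$tomat
  sorted[5] = omatoF$t
  sorted[6] = toF$toma
  sorted[7] = tomatoF$
sorted[4] = oF$tomat

Answer: oF$tomat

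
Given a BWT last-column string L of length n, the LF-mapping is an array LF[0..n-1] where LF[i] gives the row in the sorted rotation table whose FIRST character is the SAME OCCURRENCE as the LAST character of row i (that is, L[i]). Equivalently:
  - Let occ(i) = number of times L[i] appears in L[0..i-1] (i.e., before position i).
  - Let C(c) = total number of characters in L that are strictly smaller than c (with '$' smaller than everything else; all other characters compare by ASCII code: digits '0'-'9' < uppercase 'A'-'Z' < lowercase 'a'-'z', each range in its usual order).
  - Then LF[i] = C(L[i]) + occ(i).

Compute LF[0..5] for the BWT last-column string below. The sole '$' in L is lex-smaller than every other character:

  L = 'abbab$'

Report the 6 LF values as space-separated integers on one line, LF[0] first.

Char counts: '$':1, 'a':2, 'b':3
C (first-col start): C('$')=0, C('a')=1, C('b')=3
L[0]='a': occ=0, LF[0]=C('a')+0=1+0=1
L[1]='b': occ=0, LF[1]=C('b')+0=3+0=3
L[2]='b': occ=1, LF[2]=C('b')+1=3+1=4
L[3]='a': occ=1, LF[3]=C('a')+1=1+1=2
L[4]='b': occ=2, LF[4]=C('b')+2=3+2=5
L[5]='$': occ=0, LF[5]=C('$')+0=0+0=0

Answer: 1 3 4 2 5 0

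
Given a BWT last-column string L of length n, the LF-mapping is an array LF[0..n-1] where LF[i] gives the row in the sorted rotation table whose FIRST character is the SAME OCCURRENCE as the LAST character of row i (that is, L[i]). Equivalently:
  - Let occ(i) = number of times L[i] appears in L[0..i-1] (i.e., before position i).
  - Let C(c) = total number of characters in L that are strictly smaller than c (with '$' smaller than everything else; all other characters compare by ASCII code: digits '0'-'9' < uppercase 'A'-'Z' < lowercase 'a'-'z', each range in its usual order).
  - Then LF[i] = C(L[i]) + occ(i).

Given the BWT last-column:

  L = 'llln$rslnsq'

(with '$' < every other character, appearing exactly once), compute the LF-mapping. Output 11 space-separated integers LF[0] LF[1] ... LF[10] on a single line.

Char counts: '$':1, 'l':4, 'n':2, 'q':1, 'r':1, 's':2
C (first-col start): C('$')=0, C('l')=1, C('n')=5, C('q')=7, C('r')=8, C('s')=9
L[0]='l': occ=0, LF[0]=C('l')+0=1+0=1
L[1]='l': occ=1, LF[1]=C('l')+1=1+1=2
L[2]='l': occ=2, LF[2]=C('l')+2=1+2=3
L[3]='n': occ=0, LF[3]=C('n')+0=5+0=5
L[4]='$': occ=0, LF[4]=C('$')+0=0+0=0
L[5]='r': occ=0, LF[5]=C('r')+0=8+0=8
L[6]='s': occ=0, LF[6]=C('s')+0=9+0=9
L[7]='l': occ=3, LF[7]=C('l')+3=1+3=4
L[8]='n': occ=1, LF[8]=C('n')+1=5+1=6
L[9]='s': occ=1, LF[9]=C('s')+1=9+1=10
L[10]='q': occ=0, LF[10]=C('q')+0=7+0=7

Answer: 1 2 3 5 0 8 9 4 6 10 7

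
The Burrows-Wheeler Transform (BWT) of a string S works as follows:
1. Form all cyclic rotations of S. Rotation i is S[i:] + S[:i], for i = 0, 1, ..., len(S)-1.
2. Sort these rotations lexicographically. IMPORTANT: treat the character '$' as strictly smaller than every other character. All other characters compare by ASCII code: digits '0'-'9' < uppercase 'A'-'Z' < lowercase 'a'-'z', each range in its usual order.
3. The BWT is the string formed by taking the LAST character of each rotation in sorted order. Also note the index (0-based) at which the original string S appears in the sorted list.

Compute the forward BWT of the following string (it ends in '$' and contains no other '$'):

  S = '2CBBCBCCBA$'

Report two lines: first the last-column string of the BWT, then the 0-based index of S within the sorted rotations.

Answer: A$BCCBCC2BB
1

Derivation:
All 11 rotations (rotation i = S[i:]+S[:i]):
  rot[0] = 2CBBCBCCBA$
  rot[1] = CBBCBCCBA$2
  rot[2] = BBCBCCBA$2C
  rot[3] = BCBCCBA$2CB
  rot[4] = CBCCBA$2CBB
  rot[5] = BCCBA$2CBBC
  rot[6] = CCBA$2CBBCB
  rot[7] = CBA$2CBBCBC
  rot[8] = BA$2CBBCBCC
  rot[9] = A$2CBBCBCCB
  rot[10] = $2CBBCBCCBA
Sorted (with $ < everything):
  sorted[0] = $2CBBCBCCBA  (last char: 'A')
  sorted[1] = 2CBBCBCCBA$  (last char: '$')
  sorted[2] = A$2CBBCBCCB  (last char: 'B')
  sorted[3] = BA$2CBBCBCC  (last char: 'C')
  sorted[4] = BBCBCCBA$2C  (last char: 'C')
  sorted[5] = BCBCCBA$2CB  (last char: 'B')
  sorted[6] = BCCBA$2CBBC  (last char: 'C')
  sorted[7] = CBA$2CBBCBC  (last char: 'C')
  sorted[8] = CBBCBCCBA$2  (last char: '2')
  sorted[9] = CBCCBA$2CBB  (last char: 'B')
  sorted[10] = CCBA$2CBBCB  (last char: 'B')
Last column: A$BCCBCC2BB
Original string S is at sorted index 1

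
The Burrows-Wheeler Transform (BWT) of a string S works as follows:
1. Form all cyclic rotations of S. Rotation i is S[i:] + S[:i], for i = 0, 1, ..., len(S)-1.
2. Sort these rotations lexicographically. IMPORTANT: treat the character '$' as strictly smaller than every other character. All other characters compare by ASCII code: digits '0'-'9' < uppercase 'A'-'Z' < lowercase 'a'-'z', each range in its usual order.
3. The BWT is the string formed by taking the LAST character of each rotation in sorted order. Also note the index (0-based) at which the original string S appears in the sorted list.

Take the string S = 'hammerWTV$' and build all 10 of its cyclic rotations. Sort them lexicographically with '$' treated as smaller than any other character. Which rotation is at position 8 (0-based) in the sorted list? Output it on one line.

Answer: mmerWTV$ha

Derivation:
All 10 rotations (rotation i = S[i:]+S[:i]):
  rot[0] = hammerWTV$
  rot[1] = ammerWTV$h
  rot[2] = mmerWTV$ha
  rot[3] = merWTV$ham
  rot[4] = erWTV$hamm
  rot[5] = rWTV$hamme
  rot[6] = WTV$hammer
  rot[7] = TV$hammerW
  rot[8] = V$hammerWT
  rot[9] = $hammerWTV
Sorted (with $ < everything):
  sorted[0] = $hammerWTV
  sorted[1] = TV$hammerW
  sorted[2] = V$hammerWT
  sorted[3] = WTV$hammer
  sorted[4] = ammerWTV$h
  sorted[5] = erWTV$hamm
  sorted[6] = hammerWTV$
  sorted[7] = merWTV$ham
  sorted[8] = mmerWTV$ha
  sorted[9] = rWTV$hamme
sorted[8] = mmerWTV$ha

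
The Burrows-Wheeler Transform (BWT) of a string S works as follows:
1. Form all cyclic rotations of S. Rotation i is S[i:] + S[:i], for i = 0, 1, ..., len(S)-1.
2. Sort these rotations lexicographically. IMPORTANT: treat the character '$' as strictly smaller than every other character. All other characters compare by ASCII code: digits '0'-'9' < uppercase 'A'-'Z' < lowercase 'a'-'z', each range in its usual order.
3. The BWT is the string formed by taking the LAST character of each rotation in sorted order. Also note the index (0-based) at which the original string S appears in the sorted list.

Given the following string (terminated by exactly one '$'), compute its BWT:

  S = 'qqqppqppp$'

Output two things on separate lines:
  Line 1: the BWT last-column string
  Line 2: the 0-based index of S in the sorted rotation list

Answer: pppqqppqq$
9

Derivation:
All 10 rotations (rotation i = S[i:]+S[:i]):
  rot[0] = qqqppqppp$
  rot[1] = qqppqppp$q
  rot[2] = qppqppp$qq
  rot[3] = ppqppp$qqq
  rot[4] = pqppp$qqqp
  rot[5] = qppp$qqqpp
  rot[6] = ppp$qqqppq
  rot[7] = pp$qqqppqp
  rot[8] = p$qqqppqpp
  rot[9] = $qqqppqppp
Sorted (with $ < everything):
  sorted[0] = $qqqppqppp  (last char: 'p')
  sorted[1] = p$qqqppqpp  (last char: 'p')
  sorted[2] = pp$qqqppqp  (last char: 'p')
  sorted[3] = ppp$qqqppq  (last char: 'q')
  sorted[4] = ppqppp$qqq  (last char: 'q')
  sorted[5] = pqppp$qqqp  (last char: 'p')
  sorted[6] = qppp$qqqpp  (last char: 'p')
  sorted[7] = qppqppp$qq  (last char: 'q')
  sorted[8] = qqppqppp$q  (last char: 'q')
  sorted[9] = qqqppqppp$  (last char: '$')
Last column: pppqqppqq$
Original string S is at sorted index 9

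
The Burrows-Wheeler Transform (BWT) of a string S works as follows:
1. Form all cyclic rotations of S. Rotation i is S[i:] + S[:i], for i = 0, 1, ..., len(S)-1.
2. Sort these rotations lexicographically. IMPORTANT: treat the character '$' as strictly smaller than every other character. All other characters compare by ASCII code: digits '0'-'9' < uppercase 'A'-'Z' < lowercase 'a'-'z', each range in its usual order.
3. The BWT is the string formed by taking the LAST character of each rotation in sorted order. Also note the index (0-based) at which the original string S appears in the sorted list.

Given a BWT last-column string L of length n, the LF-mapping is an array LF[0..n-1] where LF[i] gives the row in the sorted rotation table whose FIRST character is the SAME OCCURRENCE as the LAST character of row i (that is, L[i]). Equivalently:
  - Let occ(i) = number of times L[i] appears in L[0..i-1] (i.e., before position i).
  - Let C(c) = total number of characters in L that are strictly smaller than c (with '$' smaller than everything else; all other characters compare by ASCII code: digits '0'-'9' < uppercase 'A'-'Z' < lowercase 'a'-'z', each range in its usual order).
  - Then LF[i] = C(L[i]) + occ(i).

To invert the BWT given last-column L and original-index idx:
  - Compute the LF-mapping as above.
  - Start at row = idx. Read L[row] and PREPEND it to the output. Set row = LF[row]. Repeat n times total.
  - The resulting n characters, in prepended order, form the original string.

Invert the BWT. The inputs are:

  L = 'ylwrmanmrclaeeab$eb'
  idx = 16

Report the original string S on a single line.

Answer: remembrancewallaby$

Derivation:
LF mapping: 18 10 17 15 12 1 14 13 16 6 11 2 7 8 3 4 0 9 5
Walk LF starting at row 16, prepending L[row]:
  step 1: row=16, L[16]='$', prepend. Next row=LF[16]=0
  step 2: row=0, L[0]='y', prepend. Next row=LF[0]=18
  step 3: row=18, L[18]='b', prepend. Next row=LF[18]=5
  step 4: row=5, L[5]='a', prepend. Next row=LF[5]=1
  step 5: row=1, L[1]='l', prepend. Next row=LF[1]=10
  step 6: row=10, L[10]='l', prepend. Next row=LF[10]=11
  step 7: row=11, L[11]='a', prepend. Next row=LF[11]=2
  step 8: row=2, L[2]='w', prepend. Next row=LF[2]=17
  step 9: row=17, L[17]='e', prepend. Next row=LF[17]=9
  step 10: row=9, L[9]='c', prepend. Next row=LF[9]=6
  step 11: row=6, L[6]='n', prepend. Next row=LF[6]=14
  step 12: row=14, L[14]='a', prepend. Next row=LF[14]=3
  step 13: row=3, L[3]='r', prepend. Next row=LF[3]=15
  step 14: row=15, L[15]='b', prepend. Next row=LF[15]=4
  step 15: row=4, L[4]='m', prepend. Next row=LF[4]=12
  step 16: row=12, L[12]='e', prepend. Next row=LF[12]=7
  step 17: row=7, L[7]='m', prepend. Next row=LF[7]=13
  step 18: row=13, L[13]='e', prepend. Next row=LF[13]=8
  step 19: row=8, L[8]='r', prepend. Next row=LF[8]=16
Reversed output: remembrancewallaby$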